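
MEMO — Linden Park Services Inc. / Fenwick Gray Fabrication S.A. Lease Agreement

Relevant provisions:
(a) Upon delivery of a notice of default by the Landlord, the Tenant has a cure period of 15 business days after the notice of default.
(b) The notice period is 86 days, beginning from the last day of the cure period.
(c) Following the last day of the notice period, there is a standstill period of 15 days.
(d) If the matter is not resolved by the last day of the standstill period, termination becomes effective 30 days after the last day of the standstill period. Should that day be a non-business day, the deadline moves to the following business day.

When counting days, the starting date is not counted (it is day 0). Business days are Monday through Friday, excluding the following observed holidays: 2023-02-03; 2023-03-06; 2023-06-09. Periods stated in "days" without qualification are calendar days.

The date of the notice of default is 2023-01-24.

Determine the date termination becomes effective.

2023-06-26

From Tuesday, 2023-01-24, 15 business days (Jan 25, Jan 26, Jan 27, Jan 30, …, Feb 13, Feb 14, Feb 15, skipping weekends and the listed holiday on Feb 3) brings us to Wednesday, 2023-02-15, which is the last day of the cure period.
Adding 86 calendar days to 2023-02-15 gives 2023-05-12, which is the last day of the notice period.
The last day of the standstill period: 2023-05-12 + 15 days = 2023-05-27.
The date termination becomes effective: 30 calendar days after 2023-05-27 is 2023-06-26. 2023-06-26 is a Monday and is not a listed holiday, so no roll-forward applies.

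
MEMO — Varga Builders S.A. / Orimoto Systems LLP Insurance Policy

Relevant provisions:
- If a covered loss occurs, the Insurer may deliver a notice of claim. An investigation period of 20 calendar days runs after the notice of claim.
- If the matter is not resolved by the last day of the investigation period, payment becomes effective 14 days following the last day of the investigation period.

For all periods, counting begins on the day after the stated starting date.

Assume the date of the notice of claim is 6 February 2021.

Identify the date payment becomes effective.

The last day of the investigation period: 20 calendar days after 6 February 2021 is 26 February 2021.
Adding 14 calendar days to 26 February 2021 gives 12 March 2021, which is the date payment becomes effective.

12 March 2021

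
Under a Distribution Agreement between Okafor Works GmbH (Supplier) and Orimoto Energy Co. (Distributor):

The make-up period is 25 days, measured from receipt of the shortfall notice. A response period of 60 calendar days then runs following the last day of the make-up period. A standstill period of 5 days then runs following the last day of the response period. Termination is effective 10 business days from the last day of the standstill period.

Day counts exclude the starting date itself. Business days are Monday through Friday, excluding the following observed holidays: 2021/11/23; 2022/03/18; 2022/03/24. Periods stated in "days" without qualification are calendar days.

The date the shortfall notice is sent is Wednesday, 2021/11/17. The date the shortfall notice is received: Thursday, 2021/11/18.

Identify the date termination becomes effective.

The last day of the make-up period: 2021/11/18 + 25 days = 2021/12/13.
The last day of the response period: 60 calendar days after 2021/12/13 is 2022/02/11.
The last day of the standstill period: 2022/02/11 + 5 days = 2022/02/16.
The date termination becomes effective: counting 10 business days from Wednesday, 2022/02/16 (Feb 17, Feb 18, Feb 21, Feb 22, Feb 23, Feb 24, Feb 25, Feb 28, Mar 1, Mar 2, skipping weekends) reaches Wednesday, 2022/03/02.

2022/03/02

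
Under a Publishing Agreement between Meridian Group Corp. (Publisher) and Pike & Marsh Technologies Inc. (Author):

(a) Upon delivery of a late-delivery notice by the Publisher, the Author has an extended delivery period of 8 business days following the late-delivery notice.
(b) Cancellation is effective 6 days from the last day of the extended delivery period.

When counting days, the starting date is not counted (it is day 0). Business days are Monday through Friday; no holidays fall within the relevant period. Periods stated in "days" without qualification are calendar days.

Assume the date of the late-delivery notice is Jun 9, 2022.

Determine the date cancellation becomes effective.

Jun 27, 2022

The last day of the extended delivery period: 8 business days after Thursday, Jun 9, 2022, skipping weekends — Jun 10, Jun 13, Jun 14, Jun 15, Jun 16, Jun 17, Jun 20, Jun 21 — lands on Tuesday, Jun 21, 2022.
Adding 6 calendar days to Jun 21, 2022 gives Jun 27, 2022, which is the date cancellation becomes effective.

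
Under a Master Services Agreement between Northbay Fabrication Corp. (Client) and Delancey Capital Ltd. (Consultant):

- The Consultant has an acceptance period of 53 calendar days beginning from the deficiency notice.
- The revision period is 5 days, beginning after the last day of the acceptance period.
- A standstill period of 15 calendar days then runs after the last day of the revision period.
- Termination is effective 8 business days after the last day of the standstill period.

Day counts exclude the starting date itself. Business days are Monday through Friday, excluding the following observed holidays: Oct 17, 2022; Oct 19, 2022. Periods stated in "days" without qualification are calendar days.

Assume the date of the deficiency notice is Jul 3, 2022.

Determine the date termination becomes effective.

Adding 53 calendar days to Jul 3, 2022 gives Aug 25, 2022, which is the last day of the acceptance period.
The last day of the revision period: Aug 25, 2022 + 5 days = Aug 30, 2022.
The last day of the standstill period: Aug 30, 2022 + 15 days = Sep 14, 2022.
From Wednesday, Sep 14, 2022, 8 business days (Sep 15, Sep 16, Sep 19, Sep 20, Sep 21, Sep 22, Sep 23, Sep 26, skipping weekends) brings us to Monday, Sep 26, 2022, which is the date termination becomes effective.

Sep 26, 2022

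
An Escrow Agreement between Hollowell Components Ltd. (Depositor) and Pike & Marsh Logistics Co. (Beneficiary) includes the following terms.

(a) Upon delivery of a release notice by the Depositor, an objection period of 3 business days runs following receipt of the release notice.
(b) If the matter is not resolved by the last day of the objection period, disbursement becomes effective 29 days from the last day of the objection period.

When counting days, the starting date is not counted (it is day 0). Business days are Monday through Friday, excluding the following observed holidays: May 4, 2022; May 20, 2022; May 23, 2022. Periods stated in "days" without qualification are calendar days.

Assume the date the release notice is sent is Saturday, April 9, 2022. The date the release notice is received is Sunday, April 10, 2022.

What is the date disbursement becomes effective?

The last day of the objection period: 3 business days after Sunday, April 10, 2022, skipping weekends — Apr 11, Apr 12, Apr 13 — lands on Wednesday, April 13, 2022.
The date disbursement becomes effective: April 13, 2022 + 29 days = May 12, 2022.

May 12, 2022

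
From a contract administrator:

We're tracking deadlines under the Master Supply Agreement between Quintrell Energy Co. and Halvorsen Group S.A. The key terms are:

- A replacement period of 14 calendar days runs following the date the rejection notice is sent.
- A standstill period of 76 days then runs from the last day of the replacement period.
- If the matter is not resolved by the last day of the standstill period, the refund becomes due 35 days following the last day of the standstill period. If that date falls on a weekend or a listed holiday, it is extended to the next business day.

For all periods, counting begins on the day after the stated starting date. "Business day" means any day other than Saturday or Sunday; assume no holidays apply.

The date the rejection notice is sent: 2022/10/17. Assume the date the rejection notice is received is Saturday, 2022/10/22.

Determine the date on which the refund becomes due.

2023/02/20

The last day of the replacement period: 2022/10/17 + 14 days = 2022/10/31.
The last day of the standstill period: 2022/10/31 + 76 days = 2023/01/15.
Adding 35 calendar days to 2023/01/15 gives 2023/02/19, which is the date on which the refund becomes due. That falls on a Sunday, so it rolls to the next business day, Monday, 2023/02/20.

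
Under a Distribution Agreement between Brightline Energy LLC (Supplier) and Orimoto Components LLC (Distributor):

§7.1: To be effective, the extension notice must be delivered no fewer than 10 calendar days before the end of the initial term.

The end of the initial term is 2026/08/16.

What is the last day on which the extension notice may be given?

Counting back 10 calendar days from 2026/08/16 gives 2026/08/06.

2026/08/06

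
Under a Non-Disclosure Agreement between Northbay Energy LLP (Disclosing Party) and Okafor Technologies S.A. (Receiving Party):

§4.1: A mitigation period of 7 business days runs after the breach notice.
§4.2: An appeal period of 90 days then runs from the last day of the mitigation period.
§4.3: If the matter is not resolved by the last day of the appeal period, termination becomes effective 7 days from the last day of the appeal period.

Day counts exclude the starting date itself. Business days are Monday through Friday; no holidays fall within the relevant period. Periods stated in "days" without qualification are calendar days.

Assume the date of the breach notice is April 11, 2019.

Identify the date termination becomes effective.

July 28, 2019

From Thursday, April 11, 2019, 7 business days (Apr 12, Apr 15, Apr 16, Apr 17, Apr 18, Apr 19, Apr 22, skipping weekends) brings us to Monday, April 22, 2019, which is the last day of the mitigation period.
Adding 90 calendar days to April 22, 2019 gives July 21, 2019, which is the last day of the appeal period.
The date termination becomes effective: 7 calendar days after July 21, 2019 is July 28, 2019.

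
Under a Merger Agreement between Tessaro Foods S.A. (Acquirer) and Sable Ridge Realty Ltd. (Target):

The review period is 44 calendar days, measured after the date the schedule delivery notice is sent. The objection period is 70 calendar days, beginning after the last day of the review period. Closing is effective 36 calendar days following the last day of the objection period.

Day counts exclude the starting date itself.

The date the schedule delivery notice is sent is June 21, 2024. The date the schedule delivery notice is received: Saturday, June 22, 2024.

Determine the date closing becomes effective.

November 18, 2024

The last day of the review period: June 21, 2024 + 44 days = August 4, 2024.
Adding 70 calendar days to August 4, 2024 gives October 13, 2024, which is the last day of the objection period.
The date closing becomes effective: October 13, 2024 + 36 days = November 18, 2024.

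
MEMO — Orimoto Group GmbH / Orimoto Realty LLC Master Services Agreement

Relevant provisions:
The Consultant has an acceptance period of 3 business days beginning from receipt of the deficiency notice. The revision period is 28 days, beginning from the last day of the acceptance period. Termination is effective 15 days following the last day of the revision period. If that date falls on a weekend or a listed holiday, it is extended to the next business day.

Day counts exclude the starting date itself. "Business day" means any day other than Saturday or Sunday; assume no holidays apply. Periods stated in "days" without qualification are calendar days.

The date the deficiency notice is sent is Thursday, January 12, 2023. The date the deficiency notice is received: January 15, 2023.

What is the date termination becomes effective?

March 2, 2023

The last day of the acceptance period: counting 3 business days from Sunday, January 15, 2023 (Jan 16, Jan 17, Jan 18, skipping weekends) reaches Wednesday, January 18, 2023.
Adding 28 calendar days to January 18, 2023 gives February 15, 2023, which is the last day of the revision period.
The date termination becomes effective: February 15, 2023 + 15 days = March 2, 2023. March 2, 2023 is a Thursday, so no roll-forward applies.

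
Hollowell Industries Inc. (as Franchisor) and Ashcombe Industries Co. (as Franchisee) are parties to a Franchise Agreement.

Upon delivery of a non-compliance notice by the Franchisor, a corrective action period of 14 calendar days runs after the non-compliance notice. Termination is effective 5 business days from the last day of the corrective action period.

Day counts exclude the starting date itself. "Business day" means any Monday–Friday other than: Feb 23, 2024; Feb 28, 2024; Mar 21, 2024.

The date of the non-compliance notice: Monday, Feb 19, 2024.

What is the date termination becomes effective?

Mar 11, 2024

The last day of the corrective action period: 14 calendar days after Feb 19, 2024 is Mar 4, 2024.
The date termination becomes effective: 5 business days after Monday, Mar 4, 2024, skipping weekends — Mar 5, Mar 6, Mar 7, Mar 8, Mar 11 — lands on Monday, Mar 11, 2024.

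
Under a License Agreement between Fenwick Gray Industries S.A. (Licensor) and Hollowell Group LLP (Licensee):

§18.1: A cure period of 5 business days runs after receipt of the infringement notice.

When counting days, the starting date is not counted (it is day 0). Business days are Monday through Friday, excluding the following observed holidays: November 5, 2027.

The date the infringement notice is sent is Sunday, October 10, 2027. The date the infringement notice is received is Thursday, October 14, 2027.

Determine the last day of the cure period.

October 21, 2027

The last day of the cure period: 5 business days after Thursday, October 14, 2027, skipping weekends — Oct 15, Oct 18, Oct 19, Oct 20, Oct 21 — lands on Thursday, October 21, 2027.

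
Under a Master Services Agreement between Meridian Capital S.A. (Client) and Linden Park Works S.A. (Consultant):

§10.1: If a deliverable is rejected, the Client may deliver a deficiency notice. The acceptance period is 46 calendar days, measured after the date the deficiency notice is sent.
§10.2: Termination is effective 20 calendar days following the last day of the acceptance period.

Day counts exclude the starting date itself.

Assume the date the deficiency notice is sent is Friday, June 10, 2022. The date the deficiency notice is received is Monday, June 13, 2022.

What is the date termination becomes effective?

The last day of the acceptance period: 46 calendar days after June 10, 2022 is July 26, 2022.
The date termination becomes effective: 20 calendar days after July 26, 2022 is August 15, 2022.

August 15, 2022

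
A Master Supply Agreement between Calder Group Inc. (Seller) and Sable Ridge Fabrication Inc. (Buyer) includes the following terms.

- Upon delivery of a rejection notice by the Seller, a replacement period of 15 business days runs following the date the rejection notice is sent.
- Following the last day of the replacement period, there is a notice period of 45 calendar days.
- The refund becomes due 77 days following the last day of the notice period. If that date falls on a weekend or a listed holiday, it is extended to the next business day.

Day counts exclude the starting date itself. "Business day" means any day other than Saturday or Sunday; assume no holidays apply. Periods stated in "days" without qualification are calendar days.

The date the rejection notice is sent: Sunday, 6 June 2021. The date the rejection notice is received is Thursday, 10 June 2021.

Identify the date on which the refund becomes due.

The last day of the replacement period: counting 15 business days from Sunday, 6 June 2021 (Jun 7, Jun 8, Jun 9, Jun 10, …, Jun 23, Jun 24, Jun 25, skipping weekends) reaches Friday, 25 June 2021.
Adding 45 calendar days to 25 June 2021 gives 9 August 2021, which is the last day of the notice period.
Adding 77 calendar days to 9 August 2021 gives 25 October 2021, which is the date on which the refund becomes due. 25 October 2021 is a Monday, so no roll-forward applies.

25 October 2021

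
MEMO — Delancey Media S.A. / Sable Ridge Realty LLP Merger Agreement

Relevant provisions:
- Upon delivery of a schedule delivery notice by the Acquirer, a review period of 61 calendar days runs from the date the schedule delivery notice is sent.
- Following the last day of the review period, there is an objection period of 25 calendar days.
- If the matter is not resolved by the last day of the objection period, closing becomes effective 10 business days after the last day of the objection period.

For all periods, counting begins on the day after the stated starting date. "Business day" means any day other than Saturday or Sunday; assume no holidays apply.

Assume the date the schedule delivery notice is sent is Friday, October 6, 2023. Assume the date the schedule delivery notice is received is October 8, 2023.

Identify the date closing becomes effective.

The last day of the review period: 61 calendar days after October 6, 2023 is December 6, 2023.
The last day of the objection period: December 6, 2023 + 25 days = December 31, 2023.
The date closing becomes effective: 10 business days after Sunday, December 31, 2023, skipping weekends — Jan 1, Jan 2, Jan 3, Jan 4, Jan 5, Jan 8, Jan 9, Jan 10, Jan 11, Jan 12 — lands on Friday, January 12, 2024.

January 12, 2024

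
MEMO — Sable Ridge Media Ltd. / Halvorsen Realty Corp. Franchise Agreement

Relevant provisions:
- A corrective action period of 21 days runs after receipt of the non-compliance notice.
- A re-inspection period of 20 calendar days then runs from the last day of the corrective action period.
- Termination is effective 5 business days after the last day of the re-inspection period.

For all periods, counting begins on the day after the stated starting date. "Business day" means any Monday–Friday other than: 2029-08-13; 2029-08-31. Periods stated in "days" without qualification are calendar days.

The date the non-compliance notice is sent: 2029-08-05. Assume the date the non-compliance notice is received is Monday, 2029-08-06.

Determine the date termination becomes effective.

2029-09-21

Adding 21 calendar days to 2029-08-06 gives 2029-08-27, which is the last day of the corrective action period.
The last day of the re-inspection period: 2029-08-27 + 20 days = 2029-09-16.
The date termination becomes effective: counting 5 business days from Sunday, 2029-09-16 (Sep 17, Sep 18, Sep 19, Sep 20, Sep 21, skipping weekends) reaches Friday, 2029-09-21.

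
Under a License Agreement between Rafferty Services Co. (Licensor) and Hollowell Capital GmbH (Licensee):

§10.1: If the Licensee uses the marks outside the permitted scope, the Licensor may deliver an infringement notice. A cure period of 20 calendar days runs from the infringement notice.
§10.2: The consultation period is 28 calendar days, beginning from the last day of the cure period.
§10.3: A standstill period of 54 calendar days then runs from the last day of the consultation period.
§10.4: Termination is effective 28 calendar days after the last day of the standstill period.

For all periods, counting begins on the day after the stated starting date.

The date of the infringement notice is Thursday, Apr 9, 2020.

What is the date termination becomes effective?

The last day of the cure period: Apr 9, 2020 + 20 days = Apr 29, 2020.
The last day of the consultation period: Apr 29, 2020 + 28 days = May 27, 2020.
Adding 54 calendar days to May 27, 2020 gives Jul 20, 2020, which is the last day of the standstill period.
The date termination becomes effective: Jul 20, 2020 + 28 days = Aug 17, 2020.

Aug 17, 2020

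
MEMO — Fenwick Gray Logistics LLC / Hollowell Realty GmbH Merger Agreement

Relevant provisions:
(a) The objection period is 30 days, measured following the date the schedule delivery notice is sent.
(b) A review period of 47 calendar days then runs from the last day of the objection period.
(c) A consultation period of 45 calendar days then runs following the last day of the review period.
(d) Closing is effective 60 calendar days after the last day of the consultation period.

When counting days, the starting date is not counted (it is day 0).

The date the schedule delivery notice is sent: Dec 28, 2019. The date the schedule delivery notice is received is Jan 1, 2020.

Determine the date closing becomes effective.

Jun 27, 2020

The last day of the objection period: 30 calendar days after Dec 28, 2019 is Jan 27, 2020.
The last day of the review period: Jan 27, 2020 + 47 days = Mar 14, 2020.
The last day of the consultation period: 45 calendar days after Mar 14, 2020 is Apr 28, 2020.
The date closing becomes effective: 60 calendar days after Apr 28, 2020 is Jun 27, 2020.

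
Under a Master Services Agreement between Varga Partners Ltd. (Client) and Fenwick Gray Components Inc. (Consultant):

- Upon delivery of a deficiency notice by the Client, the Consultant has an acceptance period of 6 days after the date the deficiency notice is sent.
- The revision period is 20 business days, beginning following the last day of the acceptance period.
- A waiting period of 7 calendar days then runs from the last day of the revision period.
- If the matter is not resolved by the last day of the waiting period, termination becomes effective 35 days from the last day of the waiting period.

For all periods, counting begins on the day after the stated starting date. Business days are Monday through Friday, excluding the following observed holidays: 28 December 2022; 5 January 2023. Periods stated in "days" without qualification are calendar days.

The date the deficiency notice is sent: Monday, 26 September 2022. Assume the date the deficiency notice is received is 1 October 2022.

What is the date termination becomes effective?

Adding 6 calendar days to 26 September 2022 gives 2 October 2022, which is the last day of the acceptance period.
The last day of the revision period: counting 20 business days from Sunday, 2 October 2022 (Oct 3, Oct 4, Oct 5, Oct 6, …, Oct 26, Oct 27, Oct 28, skipping weekends) reaches Friday, 28 October 2022.
The last day of the waiting period: 28 October 2022 + 7 days = 4 November 2022.
Adding 35 calendar days to 4 November 2022 gives 9 December 2022, which is the date termination becomes effective.

9 December 2022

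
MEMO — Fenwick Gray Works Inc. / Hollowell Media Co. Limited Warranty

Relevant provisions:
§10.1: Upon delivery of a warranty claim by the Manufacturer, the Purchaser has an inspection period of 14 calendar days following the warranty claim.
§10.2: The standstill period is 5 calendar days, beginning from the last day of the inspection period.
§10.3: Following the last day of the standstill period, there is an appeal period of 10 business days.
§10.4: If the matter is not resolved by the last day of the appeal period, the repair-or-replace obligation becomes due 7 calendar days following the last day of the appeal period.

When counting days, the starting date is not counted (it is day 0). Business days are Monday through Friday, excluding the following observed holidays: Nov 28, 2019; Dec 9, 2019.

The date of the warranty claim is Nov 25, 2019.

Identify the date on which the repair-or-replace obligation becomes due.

Adding 14 calendar days to Nov 25, 2019 gives Dec 9, 2019, which is the last day of the inspection period.
Adding 5 calendar days to Dec 9, 2019 gives Dec 14, 2019, which is the last day of the standstill period.
The last day of the appeal period: counting 10 business days from Saturday, Dec 14, 2019 (Dec 16, Dec 17, Dec 18, Dec 19, Dec 20, Dec 23, Dec 24, Dec 25, Dec 26, Dec 27, skipping weekends) reaches Friday, Dec 27, 2019.
The date on which the repair-or-replace obligation becomes due: Dec 27, 2019 + 7 days = Jan 3, 2020.

Jan 3, 2020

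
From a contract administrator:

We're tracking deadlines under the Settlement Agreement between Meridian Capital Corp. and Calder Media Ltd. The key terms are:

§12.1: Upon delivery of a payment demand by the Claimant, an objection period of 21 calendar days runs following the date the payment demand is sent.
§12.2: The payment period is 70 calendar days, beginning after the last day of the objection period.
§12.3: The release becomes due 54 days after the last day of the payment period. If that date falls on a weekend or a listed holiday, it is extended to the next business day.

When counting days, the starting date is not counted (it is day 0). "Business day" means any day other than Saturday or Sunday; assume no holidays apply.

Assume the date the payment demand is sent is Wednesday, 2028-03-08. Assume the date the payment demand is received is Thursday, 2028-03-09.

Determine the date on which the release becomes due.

2028-07-31

The last day of the objection period: 2028-03-08 + 21 days = 2028-03-29.
The last day of the payment period: 2028-03-29 + 70 days = 2028-06-07.
The date on which the release becomes due: 54 calendar days after 2028-06-07 is 2028-07-31. 2028-07-31 is a Monday, so no roll-forward applies.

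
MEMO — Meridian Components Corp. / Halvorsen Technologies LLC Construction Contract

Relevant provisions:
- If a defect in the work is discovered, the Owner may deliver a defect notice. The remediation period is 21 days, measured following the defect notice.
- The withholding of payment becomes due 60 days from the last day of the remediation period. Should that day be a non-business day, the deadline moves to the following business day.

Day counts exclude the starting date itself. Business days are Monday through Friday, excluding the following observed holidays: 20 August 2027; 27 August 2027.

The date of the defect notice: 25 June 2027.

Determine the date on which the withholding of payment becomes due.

14 September 2027

Adding 21 calendar days to 25 June 2027 gives 16 July 2027, which is the last day of the remediation period.
Adding 60 calendar days to 16 July 2027 gives 14 September 2027, which is the date on which the withholding of payment becomes due. 14 September 2027 is a Tuesday and is not a listed holiday, so no roll-forward applies.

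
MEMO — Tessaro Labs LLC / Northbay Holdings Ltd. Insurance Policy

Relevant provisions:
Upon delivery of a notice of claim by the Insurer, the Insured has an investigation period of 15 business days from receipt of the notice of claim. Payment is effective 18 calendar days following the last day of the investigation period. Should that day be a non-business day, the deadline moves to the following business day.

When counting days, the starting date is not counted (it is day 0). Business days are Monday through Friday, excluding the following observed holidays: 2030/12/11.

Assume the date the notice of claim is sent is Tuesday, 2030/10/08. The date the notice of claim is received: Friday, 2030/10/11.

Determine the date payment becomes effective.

2030/11/19

The last day of the investigation period: 15 business days after Friday, 2030/10/11, skipping weekends — Oct 14, Oct 15, Oct 16, Oct 17, …, Oct 30, Oct 31, Nov 1 — lands on Friday, 2030/11/01.
The date payment becomes effective: 2030/11/01 + 18 days = 2030/11/19. 2030/11/19 is a Tuesday and is not a listed holiday, so no roll-forward applies.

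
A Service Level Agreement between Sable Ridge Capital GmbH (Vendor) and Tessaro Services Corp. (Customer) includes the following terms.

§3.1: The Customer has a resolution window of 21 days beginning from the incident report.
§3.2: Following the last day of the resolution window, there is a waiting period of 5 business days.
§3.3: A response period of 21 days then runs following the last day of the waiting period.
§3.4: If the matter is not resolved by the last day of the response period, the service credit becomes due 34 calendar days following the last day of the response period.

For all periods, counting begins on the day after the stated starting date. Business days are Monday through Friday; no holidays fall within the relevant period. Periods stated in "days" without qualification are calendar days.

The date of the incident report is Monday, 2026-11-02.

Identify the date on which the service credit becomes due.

The last day of the resolution window: 21 calendar days after 2026-11-02 is 2026-11-23.
From Monday, 2026-11-23, 5 business days (Nov 24, Nov 25, Nov 26, Nov 27, Nov 30, skipping weekends) brings us to Monday, 2026-11-30, which is the last day of the waiting period.
The last day of the response period: 21 calendar days after 2026-11-30 is 2026-12-21.
The date on which the service credit becomes due: 2026-12-21 + 34 days = 2027-01-24.

2027-01-24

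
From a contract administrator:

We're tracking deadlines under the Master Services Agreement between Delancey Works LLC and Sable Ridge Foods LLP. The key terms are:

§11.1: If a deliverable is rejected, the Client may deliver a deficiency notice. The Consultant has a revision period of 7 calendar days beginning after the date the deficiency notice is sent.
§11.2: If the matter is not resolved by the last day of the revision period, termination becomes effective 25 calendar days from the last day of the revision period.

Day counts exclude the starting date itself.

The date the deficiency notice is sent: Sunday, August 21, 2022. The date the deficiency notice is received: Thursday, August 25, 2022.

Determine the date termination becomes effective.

Adding 7 calendar days to August 21, 2022 gives August 28, 2022, which is the last day of the revision period.
The date termination becomes effective: August 28, 2022 + 25 days = September 22, 2022.

September 22, 2022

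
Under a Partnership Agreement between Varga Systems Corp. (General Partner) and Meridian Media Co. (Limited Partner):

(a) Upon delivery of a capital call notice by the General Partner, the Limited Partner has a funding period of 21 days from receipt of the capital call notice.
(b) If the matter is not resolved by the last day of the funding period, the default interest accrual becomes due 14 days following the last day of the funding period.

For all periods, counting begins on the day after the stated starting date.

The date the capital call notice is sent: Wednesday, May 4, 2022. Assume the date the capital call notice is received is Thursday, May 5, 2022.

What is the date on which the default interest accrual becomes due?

June 9, 2022

Adding 21 calendar days to May 5, 2022 gives May 26, 2022, which is the last day of the funding period.
The date on which the default interest accrual becomes due: May 26, 2022 + 14 days = June 9, 2022.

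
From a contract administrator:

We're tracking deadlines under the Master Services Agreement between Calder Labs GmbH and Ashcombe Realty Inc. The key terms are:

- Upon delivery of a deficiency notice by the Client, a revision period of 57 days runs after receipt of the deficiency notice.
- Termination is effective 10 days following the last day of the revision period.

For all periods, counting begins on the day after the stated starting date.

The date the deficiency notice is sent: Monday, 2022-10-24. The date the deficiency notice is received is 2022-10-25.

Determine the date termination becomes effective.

2022-12-31

The last day of the revision period: 57 calendar days after 2022-10-25 is 2022-12-21.
The date termination becomes effective: 10 calendar days after 2022-12-21 is 2022-12-31.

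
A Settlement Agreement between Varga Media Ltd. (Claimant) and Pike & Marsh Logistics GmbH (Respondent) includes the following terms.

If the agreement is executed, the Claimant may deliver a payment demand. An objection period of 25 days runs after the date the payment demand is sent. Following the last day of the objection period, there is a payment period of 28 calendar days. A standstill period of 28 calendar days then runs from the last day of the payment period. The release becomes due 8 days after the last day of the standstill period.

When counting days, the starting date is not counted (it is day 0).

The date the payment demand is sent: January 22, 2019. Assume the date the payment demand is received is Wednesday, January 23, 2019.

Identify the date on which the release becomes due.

The last day of the objection period: January 22, 2019 + 25 days = February 16, 2019.
Adding 28 calendar days to February 16, 2019 gives March 16, 2019, which is the last day of the payment period.
Adding 28 calendar days to March 16, 2019 gives April 13, 2019, which is the last day of the standstill period.
The date on which the release becomes due: April 13, 2019 + 8 days = April 21, 2019.

April 21, 2019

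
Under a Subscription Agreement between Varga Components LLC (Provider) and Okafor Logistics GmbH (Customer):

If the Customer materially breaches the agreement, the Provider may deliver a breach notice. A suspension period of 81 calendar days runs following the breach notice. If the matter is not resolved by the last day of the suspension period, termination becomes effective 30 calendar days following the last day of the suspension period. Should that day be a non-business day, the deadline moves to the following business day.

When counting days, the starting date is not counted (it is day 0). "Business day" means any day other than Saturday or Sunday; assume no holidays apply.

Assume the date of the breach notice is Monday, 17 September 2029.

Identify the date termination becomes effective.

7 January 2030

The last day of the suspension period: 81 calendar days after 17 September 2029 is 7 December 2029.
Adding 30 calendar days to 7 December 2029 gives 6 January 2030, which is the date termination becomes effective. That falls on a Sunday, so it rolls to the next business day, Monday, 7 January 2030.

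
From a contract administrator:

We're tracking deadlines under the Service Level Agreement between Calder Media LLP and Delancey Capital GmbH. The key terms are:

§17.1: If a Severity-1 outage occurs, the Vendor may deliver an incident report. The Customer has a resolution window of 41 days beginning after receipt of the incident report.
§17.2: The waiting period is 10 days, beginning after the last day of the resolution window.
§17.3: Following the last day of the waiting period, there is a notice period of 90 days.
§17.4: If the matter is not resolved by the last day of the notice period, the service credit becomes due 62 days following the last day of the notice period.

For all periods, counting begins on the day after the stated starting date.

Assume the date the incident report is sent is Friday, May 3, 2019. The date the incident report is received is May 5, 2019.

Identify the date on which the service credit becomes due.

The last day of the resolution window: 41 calendar days after May 5, 2019 is Jun 15, 2019.
The last day of the waiting period: 10 calendar days after Jun 15, 2019 is Jun 25, 2019.
Adding 90 calendar days to Jun 25, 2019 gives Sep 23, 2019, which is the last day of the notice period.
The date on which the service credit becomes due: 62 calendar days after Sep 23, 2019 is Nov 24, 2019.

Nov 24, 2019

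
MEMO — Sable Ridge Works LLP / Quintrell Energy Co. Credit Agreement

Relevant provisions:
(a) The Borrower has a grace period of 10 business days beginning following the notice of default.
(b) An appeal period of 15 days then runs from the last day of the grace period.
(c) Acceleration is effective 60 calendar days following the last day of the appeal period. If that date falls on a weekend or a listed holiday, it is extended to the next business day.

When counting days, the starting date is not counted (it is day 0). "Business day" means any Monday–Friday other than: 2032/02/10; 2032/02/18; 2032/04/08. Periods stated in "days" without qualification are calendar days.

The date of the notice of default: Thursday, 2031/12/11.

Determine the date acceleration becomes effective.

From Thursday, 2031/12/11, 10 business days (Dec 12, Dec 15, Dec 16, Dec 17, Dec 18, Dec 19, Dec 22, Dec 23, Dec 24, Dec 25, skipping weekends) brings us to Thursday, 2031/12/25, which is the last day of the grace period.
The last day of the appeal period: 15 calendar days after 2031/12/25 is 2032/01/09.
Adding 60 calendar days to 2032/01/09 gives 2032/03/09, which is the date acceleration becomes effective. 2032/03/09 is a Tuesday and is not a listed holiday, so no roll-forward applies.

2032/03/09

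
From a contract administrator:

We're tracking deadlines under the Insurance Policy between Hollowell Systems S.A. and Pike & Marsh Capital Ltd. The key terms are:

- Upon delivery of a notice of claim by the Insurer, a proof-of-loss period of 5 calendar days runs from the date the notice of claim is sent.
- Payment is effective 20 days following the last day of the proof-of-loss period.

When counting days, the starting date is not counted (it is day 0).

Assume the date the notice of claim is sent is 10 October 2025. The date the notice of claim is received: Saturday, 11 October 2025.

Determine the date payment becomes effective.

The last day of the proof-of-loss period: 10 October 2025 + 5 days = 15 October 2025.
The date payment becomes effective: 15 October 2025 + 20 days = 4 November 2025.

4 November 2025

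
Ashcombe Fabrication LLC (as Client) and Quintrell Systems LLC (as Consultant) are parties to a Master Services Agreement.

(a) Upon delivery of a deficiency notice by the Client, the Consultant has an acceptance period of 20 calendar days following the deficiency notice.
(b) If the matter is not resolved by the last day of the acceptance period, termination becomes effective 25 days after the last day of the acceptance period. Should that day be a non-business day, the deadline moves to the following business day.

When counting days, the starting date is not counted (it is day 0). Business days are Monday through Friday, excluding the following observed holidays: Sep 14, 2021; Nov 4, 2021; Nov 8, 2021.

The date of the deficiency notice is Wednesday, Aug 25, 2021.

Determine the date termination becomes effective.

Oct 11, 2021

Adding 20 calendar days to Aug 25, 2021 gives Sep 14, 2021, which is the last day of the acceptance period.
The date termination becomes effective: Sep 14, 2021 + 25 days = Oct 9, 2021. That falls on a Saturday, so it rolls to the next business day, Monday, Oct 11, 2021.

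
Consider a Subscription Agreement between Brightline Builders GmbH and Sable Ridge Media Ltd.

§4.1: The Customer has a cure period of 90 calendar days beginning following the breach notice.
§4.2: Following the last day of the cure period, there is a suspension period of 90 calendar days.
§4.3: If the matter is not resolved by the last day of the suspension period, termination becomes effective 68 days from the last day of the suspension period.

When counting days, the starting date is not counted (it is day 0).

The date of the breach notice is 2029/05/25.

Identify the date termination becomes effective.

The last day of the cure period: 90 calendar days after 2029/05/25 is 2029/08/23.
The last day of the suspension period: 2029/08/23 + 90 days = 2029/11/21.
The date termination becomes effective: 2029/11/21 + 68 days = 2030/01/28.

2030/01/28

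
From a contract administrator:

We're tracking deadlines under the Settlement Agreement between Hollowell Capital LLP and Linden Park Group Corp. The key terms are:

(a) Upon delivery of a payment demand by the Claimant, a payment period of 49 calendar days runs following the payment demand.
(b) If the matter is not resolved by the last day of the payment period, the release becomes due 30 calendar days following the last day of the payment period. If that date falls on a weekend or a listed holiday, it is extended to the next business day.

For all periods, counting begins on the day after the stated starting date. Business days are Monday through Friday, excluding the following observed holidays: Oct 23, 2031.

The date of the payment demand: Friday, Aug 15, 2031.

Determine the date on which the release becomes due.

Adding 49 calendar days to Aug 15, 2031 gives Oct 3, 2031, which is the last day of the payment period.
The date on which the release becomes due: 30 calendar days after Oct 3, 2031 is Nov 2, 2031. That falls on a Sunday, so it rolls to the next business day, Monday, Nov 3, 2031.

Nov 3, 2031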